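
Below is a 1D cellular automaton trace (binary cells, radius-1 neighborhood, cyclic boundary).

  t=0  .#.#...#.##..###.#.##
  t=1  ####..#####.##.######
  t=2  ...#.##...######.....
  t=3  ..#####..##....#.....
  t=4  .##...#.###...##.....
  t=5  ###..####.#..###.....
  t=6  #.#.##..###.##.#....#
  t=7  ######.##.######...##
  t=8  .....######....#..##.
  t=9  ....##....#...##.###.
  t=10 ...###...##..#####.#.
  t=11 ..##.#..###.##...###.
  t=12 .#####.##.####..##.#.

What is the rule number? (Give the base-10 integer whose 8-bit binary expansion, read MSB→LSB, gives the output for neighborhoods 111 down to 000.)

110

  nb ###: next=.  (t=0,i=14, bit7=0)
  nb ##.: next=#  (t=0,i=10, bit6=1)
  nb #.#: next=#  (t=0,i=0, bit5=1)
  nb #..: next=.  (t=0,i=4, bit4=0)
  nb .##: next=#  (t=0,i=9, bit3=1)
  nb .#.: next=#  (t=0,i=1, bit2=1)
  nb ..#: next=#  (t=0,i=6, bit1=1)
  nb ...: next=.  (t=0,i=5, bit0=0)
  bits 01101110 = 110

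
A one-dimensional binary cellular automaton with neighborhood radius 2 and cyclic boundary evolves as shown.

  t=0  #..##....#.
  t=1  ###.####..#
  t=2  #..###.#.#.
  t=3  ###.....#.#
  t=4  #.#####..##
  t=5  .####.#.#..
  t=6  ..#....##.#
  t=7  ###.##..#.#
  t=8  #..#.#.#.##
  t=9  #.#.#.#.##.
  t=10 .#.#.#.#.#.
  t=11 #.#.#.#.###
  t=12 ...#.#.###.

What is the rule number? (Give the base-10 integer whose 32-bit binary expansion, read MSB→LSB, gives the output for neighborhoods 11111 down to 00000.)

  #####|#  b31=1 t=4,i=4
  ####.|.  b30=0 t=1,i=1
  ###.#|.  b29=0 t=1,i=2
  ###..|#  b28=1 t=1,i=7
  ##.##|#  b27=1 t=1,i=3
  ##.#.|.  b26=0 t=2,i=6
  ##..#|.  b25=0 t=1,i=8
  ##...|#  b24=1 t=0,i=5
  #.###|#  b23=1 t=1,i=4
  #.##.|.  b22=0 t=7,i=4
  #.#.#|.  b21=0 t=2,i=7
  #.#..|#  b20=1 t=0,i=0
  #..##|#  b19=1 t=0,i=2
  #..#.|#  b18=1 t=6,i=1
  #...#|#  b17=1 t=5,i=10
  #....|#  b16=1 t=0,i=6
  .####|#  b15=1 t=1,i=0
  .###.|.  b14=0 t=2,i=4
  .##.#|#  b13=1 t=6,i=8
  .##..|#  b12=1 t=0,i=4
  .#.##|#  b11=1 t=3,i=9
  .#.#.|#  b10=1 t=0,i=10
  .#..#|#  b9=1 t=0,i=1
  .#...|.  b8=0 t=5,i=9
  ..###|.  b7=0 t=1,i=10
  ..##.|.  b6=0 t=0,i=3
  ..#.#|.  b5=0 t=0,i=9
  ..#..|#  b4=1 t=6,i=2
  ...##|.  b3=0 t=5,i=0
  ...#.|.  b2=0 t=0,i=8
  ....#|#  b1=1 t=0,i=7
  .....|#  b0=1 t=3,i=5
  bits 10011001100111111011111000010011 = 2577382931

2577382931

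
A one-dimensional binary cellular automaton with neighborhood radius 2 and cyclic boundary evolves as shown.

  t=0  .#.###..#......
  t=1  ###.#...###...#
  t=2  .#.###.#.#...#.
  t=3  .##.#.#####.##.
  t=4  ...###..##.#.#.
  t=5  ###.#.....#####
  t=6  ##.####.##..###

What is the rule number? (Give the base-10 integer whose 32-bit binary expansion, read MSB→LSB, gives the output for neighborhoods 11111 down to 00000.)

  #####|#  b31=1 t=3,i=8
  ####.|#  b30=1 t=1,i=1
  ###.#|.  b29=0 t=1,i=2
  ###..|.  b28=0 t=0,i=5
  ##.##|#  b27=1 t=3,i=11
  ##.#.|#  b26=1 t=1,i=3
  ##..#|.  b25=0 t=0,i=6
  ##...|.  b24=0 t=1,i=11
  #.###|.  b23=0 t=0,i=3
  #.##.|.  b22=0 t=3,i=12
  #.#.#|#  b21=1 t=2,i=7
  #.#..|#  b20=1 t=1,i=4
  #..##|.  b19=0 t=3,i=0
  #..#.|.  b18=0 t=0,i=7
  #...#|.  b17=0 t=1,i=6
  #....|#  b16=1 t=0,i=10
  .####|.  b15=0 t=1,i=0
  .###.|#  b14=1 t=0,i=4
  .##.#|.  b13=0 t=3,i=2
  .##..|#  b12=1 t=3,i=13
  .#.##|#  b11=1 t=0,i=2
  .#.#.|#  b10=1 t=2,i=8
  .#..#|.  b9=0 t=2,i=14
  .#...|#  b8=1 t=0,i=9
  ..###|.  b7=0 t=1,i=8
  ..##.|.  b6=0 t=3,i=1
  ..#.#|#  b5=1 t=0,i=1
  ..#..|#  b4=1 t=0,i=8
  ...##|#  b3=1 t=1,i=7
  ...#.|#  b2=1 t=0,i=0
  ....#|#  b1=1 t=0,i=14
  .....|.  b0=0 t=0,i=11
  bits 11001100001100010101110100111110 = 3425787198

3425787198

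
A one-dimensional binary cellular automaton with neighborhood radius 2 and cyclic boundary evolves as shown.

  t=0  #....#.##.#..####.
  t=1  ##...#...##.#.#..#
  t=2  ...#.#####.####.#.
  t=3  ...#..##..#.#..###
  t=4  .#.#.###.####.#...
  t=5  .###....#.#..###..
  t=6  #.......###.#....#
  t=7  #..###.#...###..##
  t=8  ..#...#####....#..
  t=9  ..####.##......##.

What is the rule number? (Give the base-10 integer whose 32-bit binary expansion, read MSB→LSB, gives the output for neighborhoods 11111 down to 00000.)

  nb #####: next=#  (t=2,i=7, bit31=1)
  nb ####.: next=.  (t=0,i=15, bit30=0)
  nb ###.#: next=.  (t=0,i=16, bit29=0)
  nb ###..: next=.  (t=1,i=1, bit28=0)
  nb ##.##: next=#  (t=2,i=10, bit27=1)
  nb ##.#.: next=#  (t=0,i=9, bit26=1)
  nb ##..#: next=.  (t=3,i=8, bit25=0)
  nb ##...: next=.  (t=1,i=2, bit24=0)
  nb #.###: next=.  (t=2,i=5, bit23=0)
  nb #.##.: next=.  (t=0,i=7, bit22=0)
  nb #.#.#: next=#  (t=1,i=12, bit21=1)
  nb #.#..: next=#  (t=0,i=0, bit20=1)
  nb #..##: next=#  (t=0,i=12, bit19=1)
  nb #..#.: next=#  (t=3,i=9, bit18=1)
  nb #...#: next=#  (t=1,i=3, bit17=1)
  nb #....: next=.  (t=0,i=2, bit16=0)
  nb .####: next=#  (t=0,i=14, bit15=1)
  nb .###.: next=.  (t=1,i=0, bit14=0)
  nb .##.#: next=.  (t=0,i=8, bit13=0)
  nb .##..: next=#  (t=3,i=7, bit12=1)
  nb .#.##: next=.  (t=0,i=6, bit11=0)
  nb .#.#.: next=#  (t=1,i=13, bit10=1)
  nb .#..#: next=.  (t=0,i=11, bit9=0)
  nb .#...: next=#  (t=0,i=1, bit8=1)
  nb ..###: next=.  (t=0,i=13, bit7=0)
  nb ..##.: next=#  (t=1,i=9, bit6=1)
  nb ..#.#: next=#  (t=0,i=5, bit5=1)
  nb ..#..: next=#  (t=1,i=5, bit4=1)
  nb ...##: next=#  (t=1,i=8, bit3=1)
  nb ...#.: next=.  (t=0,i=4, bit2=0)
  nb ....#: next=.  (t=0,i=3, bit1=0)
  nb .....: next=#  (t=6,i=3, bit0=1)
  bits 10001100001111101001010101111001 = 2352911737

2352911737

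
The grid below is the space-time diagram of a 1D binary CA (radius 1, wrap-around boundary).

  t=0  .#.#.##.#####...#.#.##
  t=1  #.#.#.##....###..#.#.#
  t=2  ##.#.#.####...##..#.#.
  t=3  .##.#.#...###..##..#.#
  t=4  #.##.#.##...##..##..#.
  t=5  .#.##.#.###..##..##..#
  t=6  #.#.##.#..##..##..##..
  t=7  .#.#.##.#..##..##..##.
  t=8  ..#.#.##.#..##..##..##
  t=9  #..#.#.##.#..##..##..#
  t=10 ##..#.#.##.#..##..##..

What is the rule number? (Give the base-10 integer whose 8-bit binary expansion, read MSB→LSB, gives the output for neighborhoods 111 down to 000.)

113

  nb ###: next=.  (t=0,i=9, bit7=0)
  nb ##.: next=#  (t=0,i=6, bit6=1)
  nb #.#: next=#  (t=0,i=0, bit5=1)
  nb #..: next=#  (t=0,i=13, bit4=1)
  nb .##: next=.  (t=0,i=5, bit3=0)
  nb .#.: next=.  (t=0,i=1, bit2=0)
  nb ..#: next=.  (t=0,i=15, bit1=0)
  nb ...: next=#  (t=0,i=14, bit0=1)
  bits 01110001 = 113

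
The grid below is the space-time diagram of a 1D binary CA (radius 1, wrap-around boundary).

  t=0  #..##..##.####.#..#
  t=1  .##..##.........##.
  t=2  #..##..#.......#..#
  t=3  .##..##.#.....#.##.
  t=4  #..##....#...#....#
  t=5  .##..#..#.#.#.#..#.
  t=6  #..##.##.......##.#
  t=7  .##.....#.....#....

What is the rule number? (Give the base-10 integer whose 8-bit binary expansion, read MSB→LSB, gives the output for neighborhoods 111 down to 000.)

18

  nb ###: next=.  (t=0,i=11, bit7=0)
  nb ##.: next=.  (t=0,i=0, bit6=0)
  nb #.#: next=.  (t=0,i=9, bit5=0)
  nb #..: next=#  (t=0,i=1, bit4=1)
  nb .##: next=.  (t=0,i=3, bit3=0)
  nb .#.: next=.  (t=0,i=15, bit2=0)
  nb ..#: next=#  (t=0,i=2, bit1=1)
  nb ...: next=.  (t=1,i=8, bit0=0)
  bits 00010010 = 18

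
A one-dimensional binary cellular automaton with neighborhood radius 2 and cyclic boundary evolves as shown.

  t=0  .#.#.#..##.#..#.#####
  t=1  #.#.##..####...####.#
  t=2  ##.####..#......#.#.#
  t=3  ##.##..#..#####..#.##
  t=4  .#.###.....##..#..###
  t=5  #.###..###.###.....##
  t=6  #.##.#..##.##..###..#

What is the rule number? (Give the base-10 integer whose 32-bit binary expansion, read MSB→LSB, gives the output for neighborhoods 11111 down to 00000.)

2798779715

  ##### -> #   bit 31 = 1  t=0,i=18
  ####. -> .   bit 30 = 0  t=0,i=19
  ###.# -> #   bit 29 = 1  t=0,i=20
  ###.. -> .   bit 28 = 0  t=1,i=11
  ##.## -> .   bit 27 = 0  t=1,i=19
  ##.#. -> #   bit 26 = 1  t=0,i=0
  ##..# -> #   bit 25 = 1  t=1,i=6
  ##... -> .   bit 24 = 0  t=1,i=12
  #.### -> #   bit 23 = 1  t=0,i=16
  #.##. -> #   bit 22 = 1  t=1,i=4
  #.#.# -> .   bit 21 = 0  t=0,i=1
  #.#.. -> #   bit 20 = 1  t=0,i=5
  #..## -> .   bit 19 = 0  t=0,i=7
  #..#. -> .   bit 18 = 0  t=0,i=13
  #...# -> .   bit 17 = 0  t=1,i=13
  #.... -> #   bit 16 = 1  t=2,i=11
  .#### -> #   bit 15 = 1  t=0,i=17
  .###. -> #   bit 14 = 1  t=2,i=0
  .##.# -> #   bit 13 = 1  t=0,i=9
  .##.. -> #   bit 12 = 1  t=1,i=5
  .#.## -> #   bit 11 = 1  t=0,i=15
  .#.#. -> #   bit 10 = 1  t=0,i=2
  .#..# -> .   bit 9 = 0  t=0,i=6
  .#... -> #   bit 8 = 1  t=2,i=10
  ..### -> .   bit 7 = 0  t=1,i=8
  ..##. -> #   bit 6 = 1  t=0,i=8
  ..#.# -> .   bit 5 = 0  t=0,i=14
  ..#.. -> .   bit 4 = 0  t=2,i=9
  ...## -> .   bit 3 = 0  t=1,i=14
  ...#. -> .   bit 2 = 0  t=2,i=15
  ....# -> #   bit 1 = 1  t=2,i=14
  ..... -> #   bit 0 = 1  t=2,i=12
  bits 10100110110100011111110101000011 = 2798779715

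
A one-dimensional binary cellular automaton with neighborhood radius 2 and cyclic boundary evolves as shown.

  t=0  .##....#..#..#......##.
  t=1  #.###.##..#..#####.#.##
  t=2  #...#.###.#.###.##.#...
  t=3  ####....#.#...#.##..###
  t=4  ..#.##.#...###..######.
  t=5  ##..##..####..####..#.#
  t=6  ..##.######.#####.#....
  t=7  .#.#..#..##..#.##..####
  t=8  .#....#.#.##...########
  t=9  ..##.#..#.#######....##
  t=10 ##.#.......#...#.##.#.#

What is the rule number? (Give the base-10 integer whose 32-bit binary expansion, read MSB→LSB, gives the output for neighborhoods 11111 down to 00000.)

1668002205

  #####|.  b31=0 t=1,i=15
  ####.|#  b30=1 t=1,i=16
  ###.#|#  b29=1 t=1,i=0
  ###..|.  b28=0 t=3,i=3
  ##.##|.  b27=0 t=1,i=1
  ##.#.|.  b26=0 t=1,i=18
  ##..#|#  b25=1 t=0,i=22
  ##...|#  b24=1 t=0,i=3
  #.###|.  b23=0 t=1,i=2
  #.##.|#  b22=1 t=1,i=6
  #.#.#|#  b21=1 t=1,i=19
  #.#..|.  b20=0 t=2,i=19
  #..##|#  b19=1 t=0,i=0
  #..#.|.  b18=0 t=0,i=9
  #...#|#  b17=1 t=2,i=2
  #....|#  b16=1 t=0,i=4
  .####|#  b15=1 t=1,i=14
  .###.|.  b14=0 t=1,i=3
  .##.#|#  b13=1 t=2,i=17
  .##..|#  b12=1 t=0,i=2
  .#.##|.  b11=0 t=1,i=20
  .#.#.|.  b10=0 t=3,i=9
  .#..#|.  b9=0 t=0,i=8
  .#...|#  b8=1 t=0,i=14
  ..###|#  b7=1 t=1,i=13
  ..##.|.  b6=0 t=0,i=1
  ..#.#|.  b5=0 t=2,i=4
  ..#..|#  b4=1 t=0,i=7
  ...##|#  b3=1 t=0,i=19
  ...#.|#  b2=1 t=0,i=6
  ....#|.  b1=0 t=0,i=5
  .....|#  b0=1 t=0,i=16
  bits 01100011011010111011000110011101 = 1668002205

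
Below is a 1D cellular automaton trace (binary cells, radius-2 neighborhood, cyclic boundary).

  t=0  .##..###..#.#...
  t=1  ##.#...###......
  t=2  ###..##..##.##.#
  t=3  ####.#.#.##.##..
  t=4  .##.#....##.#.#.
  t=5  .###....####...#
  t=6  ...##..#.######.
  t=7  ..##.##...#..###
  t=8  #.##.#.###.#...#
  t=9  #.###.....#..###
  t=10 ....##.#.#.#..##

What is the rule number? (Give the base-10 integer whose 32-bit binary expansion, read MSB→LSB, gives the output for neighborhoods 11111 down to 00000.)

  nb #####: next=.  (t=6,i=11, bit31=0)
  nb ####.: next=#  (t=2,i=1, bit30=1)
  nb ###.#: next=.  (t=3,i=3, bit29=0)
  nb ###..: next=#  (t=0,i=7, bit28=1)
  nb ##.##: next=.  (t=2,i=11, bit27=0)
  nb ##.#.: next=#  (t=1,i=2, bit26=1)
  nb ##..#: next=#  (t=0,i=3, bit25=1)
  nb ##...: next=#  (t=1,i=10, bit24=1)
  nb #.###: next=.  (t=2,i=15, bit23=0)
  nb #.##.: next=#  (t=2,i=12, bit22=1)
  nb #.#.#: next=.  (t=3,i=5, bit21=0)
  nb #.#..: next=.  (t=0,i=12, bit20=0)
  nb #..##: next=.  (t=0,i=4, bit19=0)
  nb #..#.: next=#  (t=0,i=9, bit18=1)
  nb #...#: next=#  (t=1,i=5, bit17=1)
  nb #....: next=.  (t=0,i=14, bit16=0)
  nb .####: next=#  (t=2,i=0, bit15=1)
  nb .###.: next=.  (t=0,i=6, bit14=0)
  nb .##.#: next=#  (t=1,i=1, bit13=1)
  nb .##..: next=.  (t=0,i=2, bit12=0)
  nb .#.##: next=.  (t=3,i=8, bit11=0)
  nb .#.#.: next=.  (t=0,i=11, bit10=0)
  nb .#..#: next=#  (t=4,i=15, bit9=1)
  nb .#...: next=.  (t=0,i=13, bit8=0)
  nb ..###: next=.  (t=0,i=5, bit7=0)
  nb ..##.: next=#  (t=0,i=1, bit6=1)
  nb ..#.#: next=.  (t=0,i=10, bit5=0)
  nb ..#..: next=.  (t=7,i=10, bit4=0)
  nb ...##: next=#  (t=0,i=0, bit3=1)
  nb ...#.: next=#  (t=5,i=14, bit2=1)
  nb ....#: next=.  (t=0,i=15, bit1=0)
  nb .....: next=#  (t=1,i=12, bit0=1)
  bits 01010111010001101010001001001101 = 1464246861

1464246861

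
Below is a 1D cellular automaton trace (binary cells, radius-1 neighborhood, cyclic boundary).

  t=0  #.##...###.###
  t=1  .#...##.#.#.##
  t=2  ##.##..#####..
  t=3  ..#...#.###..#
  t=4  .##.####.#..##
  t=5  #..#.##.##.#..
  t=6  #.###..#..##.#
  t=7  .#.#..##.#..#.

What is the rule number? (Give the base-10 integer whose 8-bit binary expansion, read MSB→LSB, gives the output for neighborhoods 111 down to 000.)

167

  ### -> #   bit 7 = 1  t=0,i=8
  ##. -> .   bit 6 = 0  t=0,i=0
  #.# -> #   bit 5 = 1  t=0,i=1
  #.. -> .   bit 4 = 0  t=0,i=4
  .## -> .   bit 3 = 0  t=0,i=2
  .#. -> #   bit 2 = 1  t=1,i=1
  ..# -> #   bit 1 = 1  t=0,i=6
  ... -> #   bit 0 = 1  t=0,i=5
  bits 10100111 = 167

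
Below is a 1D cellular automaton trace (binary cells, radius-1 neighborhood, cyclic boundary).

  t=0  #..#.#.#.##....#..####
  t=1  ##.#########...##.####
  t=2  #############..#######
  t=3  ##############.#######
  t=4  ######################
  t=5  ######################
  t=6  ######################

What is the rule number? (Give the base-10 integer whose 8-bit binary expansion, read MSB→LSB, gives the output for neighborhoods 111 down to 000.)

  [7] ### => #  t=0,i=19
  [6] ##. => #  t=0,i=0
  [5] #.# => #  t=0,i=4
  [4] #.. => #  t=0,i=1
  [3] .## => #  t=0,i=9
  [2] .#. => #  t=0,i=3
  [1] ..# => .  t=0,i=2
  [0] ... => .  t=0,i=12
  bits 11111100 = 252

252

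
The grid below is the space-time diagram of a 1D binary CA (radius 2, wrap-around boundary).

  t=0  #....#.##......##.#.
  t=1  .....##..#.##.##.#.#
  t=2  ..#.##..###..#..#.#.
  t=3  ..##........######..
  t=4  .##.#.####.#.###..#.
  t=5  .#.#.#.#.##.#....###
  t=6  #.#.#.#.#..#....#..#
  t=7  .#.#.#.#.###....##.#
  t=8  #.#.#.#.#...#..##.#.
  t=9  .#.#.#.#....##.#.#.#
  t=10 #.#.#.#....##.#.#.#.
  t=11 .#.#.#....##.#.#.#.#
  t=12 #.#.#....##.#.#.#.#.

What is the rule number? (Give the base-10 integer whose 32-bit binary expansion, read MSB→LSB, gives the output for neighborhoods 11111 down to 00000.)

2902756985

  nb #####: next=#  (t=3,i=14, bit31=1)
  nb ####.: next=.  (t=3,i=16, bit30=0)
  nb ###.#: next=#  (t=4,i=9, bit29=1)
  nb ###..: next=.  (t=2,i=10, bit28=0)
  nb ##.##: next=#  (t=1,i=13, bit27=1)
  nb ##.#.: next=#  (t=0,i=17, bit26=1)
  nb ##..#: next=.  (t=1,i=7, bit25=0)
  nb ##...: next=#  (t=0,i=9, bit24=1)
  nb #.###: next=.  (t=4,i=6, bit23=0)
  nb #.##.: next=.  (t=0,i=7, bit22=0)
  nb #.#.#: next=.  (t=0,i=18, bit21=0)
  nb #.#..: next=.  (t=0,i=0, bit20=0)
  nb #..##: next=.  (t=2,i=7, bit19=0)
  nb #..#.: next=#  (t=1,i=8, bit18=1)
  nb #...#: next=.  (t=2,i=0, bit17=0)
  nb #....: next=.  (t=0,i=2, bit16=0)
  nb .####: next=#  (t=3,i=13, bit15=1)
  nb .###.: next=.  (t=2,i=9, bit14=0)
  nb .##.#: next=.  (t=0,i=16, bit13=0)
  nb .##..: next=.  (t=0,i=8, bit12=0)
  nb .#.##: next=#  (t=0,i=6, bit11=1)
  nb .#.#.: next=#  (t=0,i=19, bit10=1)
  nb .#..#: next=#  (t=2,i=14, bit9=1)
  nb .#...: next=.  (t=0,i=1, bit8=0)
  nb ..###: next=.  (t=2,i=8, bit7=0)
  nb ..##.: next=#  (t=0,i=15, bit6=1)
  nb ..#.#: next=#  (t=0,i=5, bit5=1)
  nb ..#..: next=#  (t=2,i=13, bit4=1)
  nb ...##: next=#  (t=0,i=14, bit3=1)
  nb ...#.: next=.  (t=0,i=4, bit2=0)
  nb ....#: next=.  (t=0,i=3, bit1=0)
  nb .....: next=#  (t=0,i=11, bit0=1)
  bits 10101101000001001000111001111001 = 2902756985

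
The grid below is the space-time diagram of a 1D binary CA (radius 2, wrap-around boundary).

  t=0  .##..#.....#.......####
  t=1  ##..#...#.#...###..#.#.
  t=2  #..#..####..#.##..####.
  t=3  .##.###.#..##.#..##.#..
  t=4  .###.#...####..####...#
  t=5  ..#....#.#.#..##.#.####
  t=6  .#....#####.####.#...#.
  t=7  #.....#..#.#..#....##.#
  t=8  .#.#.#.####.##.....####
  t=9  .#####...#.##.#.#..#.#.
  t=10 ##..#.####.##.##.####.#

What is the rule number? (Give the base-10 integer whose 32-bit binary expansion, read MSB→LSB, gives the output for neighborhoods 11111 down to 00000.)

1231972069

  ##### -> .   bit 31 = 0  t=6,i=8
  ####. -> #   bit 30 = 1  t=0,i=21
  ###.# -> .   bit 29 = 0  t=0,i=22
  ###.. -> .   bit 28 = 0  t=1,i=16
  ##.## -> #   bit 27 = 1  t=0,i=0
  ##.#. -> .   bit 26 = 0  t=2,i=22
  ##..# -> .   bit 25 = 0  t=0,i=3
  ##... -> #   bit 24 = 1  t=4,i=19
  #.### -> .   bit 23 = 0  t=3,i=4
  #.##. -> #   bit 22 = 1  t=0,i=1
  #.#.# -> #   bit 21 = 1  t=1,i=21
  #.#.. -> .   bit 20 = 0  t=1,i=10
  #..## -> #   bit 19 = 1  t=2,i=5
  #..#. -> #   bit 18 = 1  t=0,i=4
  #...# -> #   bit 17 = 1  t=1,i=6
  #.... -> .   bit 16 = 0  t=0,i=7
  .#### -> .   bit 15 = 0  t=0,i=20
  .###. -> #   bit 14 = 1  t=1,i=15
  .##.# -> #   bit 13 = 1  t=3,i=2
  .##.. -> .   bit 12 = 0  t=0,i=2
  .#.## -> .   bit 11 = 0  t=1,i=22
  .#.#. -> #   bit 10 = 1  t=1,i=9
  .#..# -> #   bit 9 = 1  t=2,i=1
  .#... -> .   bit 8 = 0  t=0,i=6
  ..### -> #   bit 7 = 1  t=0,i=19
  ..##. -> #   bit 6 = 1  t=3,i=1
  ..#.# -> #   bit 5 = 1  t=1,i=8
  ..#.. -> .   bit 4 = 0  t=0,i=5
  ...## -> .   bit 3 = 0  t=0,i=18
  ...#. -> #   bit 2 = 1  t=0,i=10
  ....# -> .   bit 1 = 0  t=0,i=9
  ..... -> #   bit 0 = 1  t=0,i=8
  bits 01001001011011100110011011100101 = 1231972069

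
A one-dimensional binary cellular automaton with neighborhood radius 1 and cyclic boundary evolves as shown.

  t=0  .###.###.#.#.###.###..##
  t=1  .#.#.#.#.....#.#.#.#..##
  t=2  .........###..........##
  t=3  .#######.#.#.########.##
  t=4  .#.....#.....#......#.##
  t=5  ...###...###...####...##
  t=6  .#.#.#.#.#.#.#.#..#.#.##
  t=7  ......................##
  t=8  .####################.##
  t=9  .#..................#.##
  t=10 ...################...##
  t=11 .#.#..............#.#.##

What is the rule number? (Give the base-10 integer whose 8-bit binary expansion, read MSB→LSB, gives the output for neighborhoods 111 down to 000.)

  nb ###: next=.  (t=0,i=2, bit7=0)
  nb ##.: next=#  (t=0,i=3, bit6=1)
  nb #.#: next=.  (t=0,i=0, bit5=0)
  nb #..: next=.  (t=0,i=20, bit4=0)
  nb .##: next=#  (t=0,i=1, bit3=1)
  nb .#.: next=.  (t=0,i=9, bit2=0)
  nb ..#: next=.  (t=0,i=21, bit1=0)
  nb ...: next=#  (t=1,i=9, bit0=1)
  bits 01001001 = 73

73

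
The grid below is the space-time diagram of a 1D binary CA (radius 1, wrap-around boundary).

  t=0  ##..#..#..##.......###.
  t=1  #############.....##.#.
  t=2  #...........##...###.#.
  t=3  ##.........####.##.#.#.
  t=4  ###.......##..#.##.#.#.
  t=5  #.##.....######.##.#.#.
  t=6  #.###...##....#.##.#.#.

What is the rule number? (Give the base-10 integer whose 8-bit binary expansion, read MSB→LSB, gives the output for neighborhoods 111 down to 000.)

94

  ###|.  b7=0 t=0,i=20
  ##.|#  b6=1 t=0,i=1
  #.#|.  b5=0 t=0,i=22
  #..|#  b4=1 t=0,i=2
  .##|#  b3=1 t=0,i=0
  .#.|#  b2=1 t=0,i=4
  ..#|#  b1=1 t=0,i=3
  ...|.  b0=0 t=0,i=13
  bits 01011110 = 94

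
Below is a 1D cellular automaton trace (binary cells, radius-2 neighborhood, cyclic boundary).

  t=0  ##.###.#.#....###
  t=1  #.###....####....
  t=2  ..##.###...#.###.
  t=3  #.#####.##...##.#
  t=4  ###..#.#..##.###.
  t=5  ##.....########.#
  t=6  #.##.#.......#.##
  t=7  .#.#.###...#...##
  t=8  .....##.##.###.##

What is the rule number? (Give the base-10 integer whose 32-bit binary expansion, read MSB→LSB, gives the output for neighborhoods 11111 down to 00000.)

  nb #####: next=.  (t=0,i=16, bit31=0)
  nb ####.: next=#  (t=0,i=0, bit30=1)
  nb ###.#: next=.  (t=0,i=1, bit29=0)
  nb ###..: next=.  (t=1,i=4, bit28=0)
  nb ##.##: next=#  (t=0,i=2, bit27=1)
  nb ##.#.: next=.  (t=0,i=6, bit26=0)
  nb ##..#: next=.  (t=4,i=3, bit25=0)
  nb ##...: next=#  (t=1,i=5, bit24=1)
  nb #.###: next=#  (t=0,i=3, bit23=1)
  nb #.##.: next=.  (t=3,i=8, bit22=0)
  nb #.#.#: next=.  (t=0,i=7, bit21=0)
  nb #.#..: next=#  (t=0,i=9, bit20=1)
  nb #..##: next=#  (t=4,i=9, bit19=1)
  nb #..#.: next=.  (t=4,i=4, bit18=0)
  nb #...#: next=#  (t=2,i=0, bit17=1)
  nb #....: next=#  (t=0,i=11, bit16=1)
  nb .####: next=.  (t=0,i=15, bit15=0)
  nb .###.: next=#  (t=0,i=4, bit14=1)
  nb .##.#: next=#  (t=2,i=3, bit13=1)
  nb .##..: next=.  (t=3,i=9, bit12=0)
  nb .#.##: next=.  (t=1,i=1, bit11=0)
  nb .#.#.: next=.  (t=0,i=8, bit10=0)
  nb .#..#: next=#  (t=4,i=8, bit9=1)
  nb .#...: next=#  (t=0,i=10, bit8=1)
  nb ..###: next=.  (t=0,i=14, bit7=0)
  nb ..##.: next=#  (t=2,i=2, bit6=1)
  nb ..#.#: next=.  (t=1,i=0, bit5=0)
  nb ..#..: next=#  (t=7,i=11, bit4=1)
  nb ...##: next=.  (t=0,i=13, bit3=0)
  nb ...#.: next=.  (t=1,i=16, bit2=0)
  nb ....#: next=#  (t=0,i=12, bit1=1)
  nb .....: next=.  (t=5,i=4, bit0=0)
  bits 01001001100110110110001101010010 = 1234920274

1234920274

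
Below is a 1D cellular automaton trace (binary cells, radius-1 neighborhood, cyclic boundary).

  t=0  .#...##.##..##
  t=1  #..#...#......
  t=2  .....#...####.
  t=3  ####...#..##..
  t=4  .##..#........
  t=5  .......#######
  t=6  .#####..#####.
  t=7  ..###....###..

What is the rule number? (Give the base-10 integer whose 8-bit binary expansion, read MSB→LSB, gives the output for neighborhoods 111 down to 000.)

161

  [7] ### => #  t=2,i=10
  [6] ##. => .  t=0,i=6
  [5] #.# => #  t=0,i=0
  [4] #.. => .  t=0,i=2
  [3] .## => .  t=0,i=5
  [2] .#. => .  t=0,i=1
  [1] ..# => .  t=0,i=4
  [0] ... => #  t=0,i=3
  bits 10100001 = 161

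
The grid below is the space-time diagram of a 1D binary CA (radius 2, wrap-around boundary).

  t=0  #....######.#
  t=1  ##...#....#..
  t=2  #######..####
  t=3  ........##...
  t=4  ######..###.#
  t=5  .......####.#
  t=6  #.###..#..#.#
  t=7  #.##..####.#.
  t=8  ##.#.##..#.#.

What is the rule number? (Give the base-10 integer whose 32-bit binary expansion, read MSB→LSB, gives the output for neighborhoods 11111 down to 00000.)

566131669

  nb #####: next=.  (t=0,i=7, bit31=0)
  nb ####.: next=.  (t=0,i=9, bit30=0)
  nb ###.#: next=#  (t=0,i=10, bit29=1)
  nb ###..: next=.  (t=2,i=6, bit28=0)
  nb ##.##: next=.  (t=0,i=11, bit27=0)
  nb ##.#.: next=.  (t=5,i=11, bit26=0)
  nb ##..#: next=.  (t=2,i=7, bit25=0)
  nb ##...: next=#  (t=0,i=1, bit24=1)
  nb #.###: next=#  (t=4,i=12, bit23=1)
  nb #.##.: next=.  (t=0,i=12, bit22=0)
  nb #.#.#: next=#  (t=7,i=0, bit21=1)
  nb #.#..: next=#  (t=5,i=12, bit20=1)
  nb #..##: next=#  (t=1,i=12, bit19=1)
  nb #..#.: next=#  (t=6,i=6, bit18=1)
  nb #...#: next=#  (t=1,i=3, bit17=1)
  nb #....: next=.  (t=0,i=2, bit16=0)
  nb .####: next=.  (t=0,i=6, bit15=0)
  nb .###.: next=#  (t=4,i=9, bit14=1)
  nb .##.#: next=#  (t=6,i=0, bit13=1)
  nb .##..: next=#  (t=0,i=0, bit12=1)
  nb .#.##: next=#  (t=6,i=11, bit11=1)
  nb .#.#.: next=.  (t=7,i=12, bit10=0)
  nb .#..#: next=#  (t=1,i=11, bit9=1)
  nb .#...: next=#  (t=1,i=6, bit8=1)
  nb ..###: next=#  (t=0,i=5, bit7=1)
  nb ..##.: next=#  (t=1,i=0, bit6=1)
  nb ..#.#: next=.  (t=6,i=10, bit5=0)
  nb ..#..: next=#  (t=1,i=5, bit4=1)
  nb ...##: next=.  (t=0,i=4, bit3=0)
  nb ...#.: next=#  (t=1,i=4, bit2=1)
  nb ....#: next=.  (t=0,i=3, bit1=0)
  nb .....: next=#  (t=3,i=0, bit0=1)
  bits 00100001101111100111101111010101 = 566131669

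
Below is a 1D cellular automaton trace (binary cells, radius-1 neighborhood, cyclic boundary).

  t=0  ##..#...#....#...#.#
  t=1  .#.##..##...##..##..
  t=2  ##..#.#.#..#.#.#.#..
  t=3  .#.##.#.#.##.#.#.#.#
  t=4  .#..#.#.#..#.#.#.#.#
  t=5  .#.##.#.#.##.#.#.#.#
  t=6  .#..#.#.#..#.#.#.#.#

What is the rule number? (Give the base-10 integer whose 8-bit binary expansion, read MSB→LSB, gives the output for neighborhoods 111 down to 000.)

70

  ###|.  b7=0 t=0,i=0
  ##.|#  b6=1 t=0,i=1
  #.#|.  b5=0 t=0,i=18
  #..|.  b4=0 t=0,i=2
  .##|.  b3=0 t=0,i=19
  .#.|#  b2=1 t=0,i=4
  ..#|#  b1=1 t=0,i=3
  ...|.  b0=0 t=0,i=6
  bits 01000110 = 70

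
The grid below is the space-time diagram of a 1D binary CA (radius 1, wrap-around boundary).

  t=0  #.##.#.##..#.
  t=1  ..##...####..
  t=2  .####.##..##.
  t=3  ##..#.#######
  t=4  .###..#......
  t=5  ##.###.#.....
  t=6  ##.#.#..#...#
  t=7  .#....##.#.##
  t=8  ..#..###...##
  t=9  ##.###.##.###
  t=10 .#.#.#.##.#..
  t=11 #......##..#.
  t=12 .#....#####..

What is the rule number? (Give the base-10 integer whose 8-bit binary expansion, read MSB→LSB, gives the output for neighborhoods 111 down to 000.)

90

  nb ###: next=.  (t=1,i=8, bit7=0)
  nb ##.: next=#  (t=0,i=3, bit6=1)
  nb #.#: next=.  (t=0,i=1, bit5=0)
  nb #..: next=#  (t=0,i=9, bit4=1)
  nb .##: next=#  (t=0,i=2, bit3=1)
  nb .#.: next=.  (t=0,i=0, bit2=0)
  nb ..#: next=#  (t=0,i=10, bit1=1)
  nb ...: next=.  (t=1,i=0, bit0=0)
  bits 01011010 = 90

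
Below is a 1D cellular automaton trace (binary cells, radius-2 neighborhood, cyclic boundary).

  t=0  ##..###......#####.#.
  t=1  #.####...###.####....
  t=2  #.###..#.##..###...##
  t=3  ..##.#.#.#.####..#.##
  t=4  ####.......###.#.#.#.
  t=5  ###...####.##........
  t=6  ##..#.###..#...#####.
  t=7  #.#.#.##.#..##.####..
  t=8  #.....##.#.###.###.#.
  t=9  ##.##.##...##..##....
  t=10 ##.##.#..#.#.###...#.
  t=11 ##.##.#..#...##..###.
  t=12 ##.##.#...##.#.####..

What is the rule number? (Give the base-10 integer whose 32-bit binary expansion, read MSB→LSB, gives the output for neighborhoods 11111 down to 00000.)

3269124583

  nb #####: next=#  (t=0,i=15, bit31=1)
  nb ####.: next=#  (t=0,i=16, bit30=1)
  nb ###.#: next=.  (t=0,i=17, bit29=0)
  nb ###..: next=.  (t=0,i=6, bit28=0)
  nb ##.##: next=.  (t=1,i=12, bit27=0)
  nb ##.#.: next=.  (t=0,i=18, bit26=0)
  nb ##..#: next=#  (t=0,i=2, bit25=1)
  nb ##...: next=.  (t=0,i=7, bit24=0)
  nb #.###: next=#  (t=1,i=2, bit23=1)
  nb #.##.: next=#  (t=0,i=0, bit22=1)
  nb #.#.#: next=.  (t=0,i=19, bit21=0)
  nb #.#..: next=#  (t=7,i=9, bit20=1)
  nb #..##: next=#  (t=0,i=3, bit19=1)
  nb #..#.: next=.  (t=2,i=6, bit18=0)
  nb #...#: next=#  (t=1,i=7, bit17=1)
  nb #....: next=.  (t=0,i=8, bit16=0)
  nb .####: next=#  (t=0,i=14, bit15=1)
  nb .###.: next=#  (t=0,i=5, bit14=1)
  nb .##.#: next=#  (t=3,i=3, bit13=1)
  nb .##..: next=.  (t=0,i=1, bit12=0)
  nb .#.##: next=.  (t=0,i=20, bit11=0)
  nb .#.#.: next=.  (t=3,i=6, bit10=0)
  nb .#..#: next=.  (t=7,i=10, bit9=0)
  nb .#...: next=#  (t=6,i=12, bit8=1)
  nb ..###: next=#  (t=0,i=4, bit7=1)
  nb ..##.: next=#  (t=3,i=2, bit6=1)
  nb ..#.#: next=#  (t=1,i=0, bit5=1)
  nb ..#..: next=.  (t=6,i=11, bit4=0)
  nb ...##: next=.  (t=0,i=12, bit3=0)
  nb ...#.: next=#  (t=1,i=20, bit2=1)
  nb ....#: next=#  (t=0,i=11, bit1=1)
  nb .....: next=#  (t=0,i=9, bit0=1)
  bits 11000010110110101110000111100111 = 3269124583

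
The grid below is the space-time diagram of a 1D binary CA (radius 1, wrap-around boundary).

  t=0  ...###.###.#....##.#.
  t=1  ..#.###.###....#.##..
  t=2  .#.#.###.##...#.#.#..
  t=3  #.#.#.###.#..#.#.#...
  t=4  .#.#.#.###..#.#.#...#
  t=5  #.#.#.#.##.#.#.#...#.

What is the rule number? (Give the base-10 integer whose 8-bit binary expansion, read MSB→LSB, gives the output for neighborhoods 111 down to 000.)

  [7] ### => #  t=0,i=4
  [6] ##. => #  t=0,i=5
  [5] #.# => #  t=0,i=6
  [4] #.. => .  t=0,i=12
  [3] .## => .  t=0,i=3
  [2] .#. => .  t=0,i=11
  [1] ..# => #  t=0,i=2
  [0] ... => .  t=0,i=0
  bits 11100010 = 226

226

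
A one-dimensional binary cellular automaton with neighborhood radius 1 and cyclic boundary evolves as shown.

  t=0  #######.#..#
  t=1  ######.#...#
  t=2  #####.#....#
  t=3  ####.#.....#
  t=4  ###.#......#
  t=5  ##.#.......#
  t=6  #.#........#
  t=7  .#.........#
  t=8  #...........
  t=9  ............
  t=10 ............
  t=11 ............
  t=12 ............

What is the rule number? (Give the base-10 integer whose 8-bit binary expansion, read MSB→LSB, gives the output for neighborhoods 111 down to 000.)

  nb ###: next=#  (t=0,i=0, bit7=1)
  nb ##.: next=.  (t=0,i=6, bit6=0)
  nb #.#: next=#  (t=0,i=7, bit5=1)
  nb #..: next=.  (t=0,i=9, bit4=0)
  nb .##: next=#  (t=0,i=11, bit3=1)
  nb .#.: next=.  (t=0,i=8, bit2=0)
  nb ..#: next=.  (t=0,i=10, bit1=0)
  nb ...: next=.  (t=1,i=9, bit0=0)
  bits 10101000 = 168

168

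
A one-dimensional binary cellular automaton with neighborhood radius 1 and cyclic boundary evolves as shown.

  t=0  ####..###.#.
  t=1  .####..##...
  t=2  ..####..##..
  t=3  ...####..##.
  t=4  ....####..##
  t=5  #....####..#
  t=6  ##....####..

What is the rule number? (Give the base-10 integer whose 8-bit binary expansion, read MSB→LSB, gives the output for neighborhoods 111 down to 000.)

  ### -> #   bit 7 = 1  t=0,i=1
  ##. -> #   bit 6 = 1  t=0,i=3
  #.# -> .   bit 5 = 0  t=0,i=9
  #.. -> #   bit 4 = 1  t=0,i=4
  .## -> .   bit 3 = 0  t=0,i=0
  .#. -> .   bit 2 = 0  t=0,i=10
  ..# -> .   bit 1 = 0  t=0,i=5
  ... -> .   bit 0 = 0  t=1,i=10
  bits 11010000 = 208

208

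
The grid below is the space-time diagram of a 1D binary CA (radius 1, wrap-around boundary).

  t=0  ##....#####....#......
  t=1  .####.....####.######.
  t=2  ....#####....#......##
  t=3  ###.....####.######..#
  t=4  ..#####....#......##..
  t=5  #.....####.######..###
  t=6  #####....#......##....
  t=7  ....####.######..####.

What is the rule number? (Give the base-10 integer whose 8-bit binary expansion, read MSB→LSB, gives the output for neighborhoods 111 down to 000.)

85

  nb ###: next=.  (t=0,i=7, bit7=0)
  nb ##.: next=#  (t=0,i=1, bit6=1)
  nb #.#: next=.  (t=1,i=14, bit5=0)
  nb #..: next=#  (t=0,i=2, bit4=1)
  nb .##: next=.  (t=0,i=0, bit3=0)
  nb .#.: next=#  (t=0,i=15, bit2=1)
  nb ..#: next=.  (t=0,i=5, bit1=0)
  nb ...: next=#  (t=0,i=3, bit0=1)
  bits 01010101 = 85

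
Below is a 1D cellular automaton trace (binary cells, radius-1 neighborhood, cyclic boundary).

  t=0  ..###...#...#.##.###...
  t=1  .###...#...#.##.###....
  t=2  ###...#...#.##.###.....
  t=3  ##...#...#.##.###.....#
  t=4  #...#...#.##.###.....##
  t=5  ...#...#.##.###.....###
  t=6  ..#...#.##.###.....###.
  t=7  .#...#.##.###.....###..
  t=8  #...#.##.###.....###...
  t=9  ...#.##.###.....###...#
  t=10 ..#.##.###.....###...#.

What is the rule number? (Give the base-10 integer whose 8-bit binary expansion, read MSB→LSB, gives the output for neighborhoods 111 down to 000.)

170

  ### -> #   bit 7 = 1  t=0,i=3
  ##. -> .   bit 6 = 0  t=0,i=4
  #.# -> #   bit 5 = 1  t=0,i=13
  #.. -> .   bit 4 = 0  t=0,i=5
  .## -> #   bit 3 = 1  t=0,i=2
  .#. -> .   bit 2 = 0  t=0,i=8
  ..# -> #   bit 1 = 1  t=0,i=1
  ... -> .   bit 0 = 0  t=0,i=0
  bits 10101010 = 170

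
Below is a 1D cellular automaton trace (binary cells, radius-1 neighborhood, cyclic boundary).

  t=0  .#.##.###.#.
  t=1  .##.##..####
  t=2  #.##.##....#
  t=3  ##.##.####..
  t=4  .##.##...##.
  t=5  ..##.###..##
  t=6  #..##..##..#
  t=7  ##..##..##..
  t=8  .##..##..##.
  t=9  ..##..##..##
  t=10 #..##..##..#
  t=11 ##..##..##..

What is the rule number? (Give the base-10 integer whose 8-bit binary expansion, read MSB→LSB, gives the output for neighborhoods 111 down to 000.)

  [7] ### => .  t=0,i=7
  [6] ##. => #  t=0,i=4
  [5] #.# => #  t=0,i=2
  [4] #.. => #  t=0,i=11
  [3] .## => .  t=0,i=3
  [2] .#. => #  t=0,i=1
  [1] ..# => .  t=0,i=0
  [0] ... => #  t=2,i=8
  bits 01110101 = 117

117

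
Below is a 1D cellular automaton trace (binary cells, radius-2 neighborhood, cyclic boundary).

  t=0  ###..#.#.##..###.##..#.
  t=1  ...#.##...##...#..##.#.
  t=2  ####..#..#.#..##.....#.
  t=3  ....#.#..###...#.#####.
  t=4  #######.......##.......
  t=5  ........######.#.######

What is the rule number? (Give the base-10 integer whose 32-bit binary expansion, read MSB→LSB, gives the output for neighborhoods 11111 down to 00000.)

571544639

  [31] ##### => .  t=3,i=19
  [30] ####. => .  t=2,i=2
  [29] ###.# => #  t=0,i=15
  [28] ###.. => .  t=0,i=2
  [27] ##.## => .  t=0,i=16
  [26] ##.#. => .  t=1,i=20
  [25] ##..# => #  t=0,i=3
  [24] ##... => .  t=1,i=7
  [23] #.### => .  t=0,i=0
  [22] #.##. => .  t=0,i=9
  [21] #.#.# => .  t=0,i=7
  [20] #.#.. => #  t=1,i=21
  [19] #..## => .  t=0,i=12
  [18] #..#. => .  t=0,i=4
  [17] #...# => .  t=1,i=8
  [16] #.... => #  t=1,i=0
  [15] .#### => .  t=2,i=1
  [14] .###. => .  t=0,i=1
  [13] .##.# => .  t=1,i=19
  [12] .##.. => #  t=0,i=10
  [11] .#.## => .  t=0,i=8
  [10] .#.#. => #  t=0,i=6
  [9] .#..# => .  t=1,i=16
  [8] .#... => .  t=1,i=22
  [7] ..### => .  t=0,i=13
  [6] ..##. => .  t=1,i=10
  [5] ..#.# => #  t=0,i=5
  [4] ..#.. => #  t=1,i=15
  [3] ...## => #  t=1,i=9
  [2] ...#. => #  t=1,i=2
  [1] ....# => #  t=1,i=1
  [0] ..... => #  t=2,i=18
  bits 00100010000100010001010000111111 = 571544639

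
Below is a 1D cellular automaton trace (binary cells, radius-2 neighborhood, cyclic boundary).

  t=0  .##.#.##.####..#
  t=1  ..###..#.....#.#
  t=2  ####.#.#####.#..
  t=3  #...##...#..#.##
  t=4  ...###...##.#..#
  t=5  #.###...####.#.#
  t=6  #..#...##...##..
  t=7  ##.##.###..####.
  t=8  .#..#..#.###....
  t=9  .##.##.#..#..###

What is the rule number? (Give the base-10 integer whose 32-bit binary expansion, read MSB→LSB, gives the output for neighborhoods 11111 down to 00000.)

  ##### -> #   bit 31 = 1  t=2,i=9
  ####. -> .   bit 30 = 0  t=0,i=11
  ###.# -> .   bit 29 = 0  t=2,i=3
  ###.. -> .   bit 28 = 0  t=0,i=12
  ##.## -> .   bit 27 = 0  t=0,i=8
  ##.#. -> #   bit 26 = 1  t=0,i=3
  ##..# -> #   bit 25 = 1  t=0,i=13
  ##... -> .   bit 24 = 0  t=3,i=1
  #.### -> .   bit 23 = 0  t=0,i=9
  #.##. -> .   bit 22 = 0  t=0,i=1
  #.#.# -> #   bit 21 = 1  t=0,i=4
  #.#.. -> .   bit 20 = 0  t=1,i=15
  #..## -> #   bit 19 = 1  t=1,i=1
  #..#. -> .   bit 18 = 0  t=0,i=14
  #...# -> .   bit 17 = 0  t=3,i=2
  #.... -> #   bit 16 = 1  t=1,i=9
  .#### -> .   bit 15 = 0  t=0,i=10
  .###. -> #   bit 14 = 1  t=1,i=3
  .##.# -> #   bit 13 = 1  t=0,i=2
  .##.. -> #   bit 12 = 1  t=3,i=5
  .#.## -> .   bit 11 = 0  t=0,i=0
  .#.#. -> .   bit 10 = 0  t=1,i=14
  .#..# -> #   bit 9 = 1  t=1,i=0
  .#... -> #   bit 8 = 1  t=1,i=8
  ..### -> #   bit 7 = 1  t=1,i=2
  ..##. -> #   bit 6 = 1  t=3,i=4
  ..#.# -> #   bit 5 = 1  t=0,i=15
  ..#.. -> #   bit 4 = 1  t=1,i=7
  ...## -> #   bit 3 = 1  t=3,i=3
  ...#. -> .   bit 2 = 0  t=1,i=12
  ....# -> #   bit 1 = 1  t=1,i=11
  ..... -> #   bit 0 = 1  t=1,i=10
  bits 10000110001010010111001111111011 = 2250863611

2250863611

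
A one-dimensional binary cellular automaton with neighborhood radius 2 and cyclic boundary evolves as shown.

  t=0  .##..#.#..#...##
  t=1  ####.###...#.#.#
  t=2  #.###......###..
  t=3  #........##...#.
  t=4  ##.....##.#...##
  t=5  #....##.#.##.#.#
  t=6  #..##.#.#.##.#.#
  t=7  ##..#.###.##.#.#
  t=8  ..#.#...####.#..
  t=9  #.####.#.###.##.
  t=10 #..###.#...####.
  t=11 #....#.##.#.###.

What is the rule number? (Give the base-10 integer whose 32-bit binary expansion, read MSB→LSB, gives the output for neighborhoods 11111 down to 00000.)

  nb #####: next=.  (t=1,i=1, bit31=0)
  nb ####.: next=#  (t=1,i=2, bit30=1)
  nb ###.#: next=#  (t=1,i=3, bit29=1)
  nb ###..: next=.  (t=1,i=7, bit28=0)
  nb ##.##: next=#  (t=0,i=0, bit27=1)
  nb ##.#.: next=.  (t=4,i=9, bit26=0)
  nb ##..#: next=#  (t=0,i=3, bit25=1)
  nb ##...: next=.  (t=1,i=8, bit24=0)
  nb #.###: next=.  (t=1,i=5, bit23=0)
  nb #.##.: next=#  (t=0,i=1, bit22=1)
  nb #.#.#: next=#  (t=1,i=13, bit21=1)
  nb #.#..: next=#  (t=0,i=7, bit20=1)
  nb #..##: next=.  (t=6,i=2, bit19=0)
  nb #..#.: next=.  (t=0,i=4, bit18=0)
  nb #...#: next=.  (t=0,i=12, bit17=0)
  nb #....: next=.  (t=2,i=6, bit16=0)
  nb .####: next=#  (t=1,i=0, bit15=1)
  nb .###.: next=.  (t=1,i=6, bit14=0)
  nb .##.#: next=#  (t=0,i=15, bit13=1)
  nb .##..: next=#  (t=0,i=2, bit12=1)
  nb .#.##: next=.  (t=1,i=14, bit11=0)
  nb .#.#.: next=#  (t=0,i=6, bit10=1)
  nb .#..#: next=.  (t=0,i=8, bit9=0)
  nb .#...: next=#  (t=0,i=11, bit8=1)
  nb ..###: next=.  (t=2,i=11, bit7=0)
  nb ..##.: next=.  (t=0,i=14, bit6=0)
  nb ..#.#: next=#  (t=0,i=5, bit5=1)
  nb ..#..: next=.  (t=0,i=10, bit4=0)
  nb ...##: next=#  (t=0,i=13, bit3=1)
  nb ...#.: next=.  (t=1,i=10, bit2=0)
  nb ....#: next=#  (t=2,i=9, bit1=1)
  nb .....: next=.  (t=2,i=7, bit0=0)
  bits 01101010011100001011010100101010 = 1785771306

1785771306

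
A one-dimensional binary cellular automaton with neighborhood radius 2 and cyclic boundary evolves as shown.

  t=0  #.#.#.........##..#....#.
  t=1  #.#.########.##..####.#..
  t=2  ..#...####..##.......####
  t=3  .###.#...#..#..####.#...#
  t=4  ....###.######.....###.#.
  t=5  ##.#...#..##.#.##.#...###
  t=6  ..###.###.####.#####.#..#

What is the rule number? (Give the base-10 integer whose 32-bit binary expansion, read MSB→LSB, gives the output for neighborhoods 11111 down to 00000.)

2624922461

  #####|#  b31=1 t=1,i=6
  ####.|.  b30=0 t=1,i=10
  ###.#|.  b29=0 t=1,i=11
  ###..|#  b28=1 t=2,i=9
  ##.##|#  b27=1 t=1,i=12
  ##.#.|#  b26=1 t=1,i=21
  ##..#|.  b25=0 t=0,i=16
  ##...|.  b24=0 t=2,i=14
  #.###|.  b23=0 t=1,i=4
  #.##.|#  b22=1 t=1,i=13
  #.#.#|#  b21=1 t=0,i=0
  #.#..|#  b20=1 t=0,i=4
  #..##|.  b19=0 t=1,i=16
  #..#.|#  b18=1 t=0,i=17
  #...#|.  b17=0 t=2,i=4
  #....|#  b16=1 t=0,i=6
  .####|.  b15=0 t=1,i=5
  .###.|.  b14=0 t=3,i=2
  .##.#|#  b13=1 t=5,i=11
  .##..|.  b12=0 t=0,i=15
  .#.##|.  b11=0 t=1,i=3
  .#.#.|.  b10=0 t=0,i=1
  .#..#|#  b9=1 t=1,i=23
  .#...|#  b8=1 t=0,i=5
  ..###|.  b7=0 t=1,i=17
  ..##.|#  b6=1 t=0,i=14
  ..#.#|.  b5=0 t=0,i=23
  ..#..|#  b4=1 t=0,i=18
  ...##|#  b3=1 t=0,i=13
  ...#.|#  b2=1 t=0,i=22
  ....#|.  b1=0 t=0,i=12
  .....|#  b0=1 t=0,i=7
  bits 10011100011101010010001101011101 = 2624922461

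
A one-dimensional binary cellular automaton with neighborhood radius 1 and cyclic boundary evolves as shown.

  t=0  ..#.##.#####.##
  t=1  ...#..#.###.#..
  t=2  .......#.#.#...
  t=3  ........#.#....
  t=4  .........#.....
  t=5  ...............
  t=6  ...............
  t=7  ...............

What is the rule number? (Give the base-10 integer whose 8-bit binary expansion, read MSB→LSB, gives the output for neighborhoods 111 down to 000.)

160

  ### -> #   bit 7 = 1  t=0,i=8
  ##. -> .   bit 6 = 0  t=0,i=5
  #.# -> #   bit 5 = 1  t=0,i=3
  #.. -> .   bit 4 = 0  t=0,i=0
  .## -> .   bit 3 = 0  t=0,i=4
  .#. -> .   bit 2 = 0  t=0,i=2
  ..# -> .   bit 1 = 0  t=0,i=1
  ... -> .   bit 0 = 0  t=1,i=0
  bits 10100000 = 160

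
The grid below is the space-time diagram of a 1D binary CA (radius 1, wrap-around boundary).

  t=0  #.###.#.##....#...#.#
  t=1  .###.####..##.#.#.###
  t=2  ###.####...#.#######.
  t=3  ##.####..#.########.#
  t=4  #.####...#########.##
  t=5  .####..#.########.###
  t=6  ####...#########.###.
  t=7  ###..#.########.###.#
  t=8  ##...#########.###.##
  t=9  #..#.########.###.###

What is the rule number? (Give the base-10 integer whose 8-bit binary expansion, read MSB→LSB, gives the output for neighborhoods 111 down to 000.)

  nb ###: next=#  (t=0,i=3, bit7=1)
  nb ##.: next=.  (t=0,i=0, bit6=0)
  nb #.#: next=#  (t=0,i=1, bit5=1)
  nb #..: next=.  (t=0,i=10, bit4=0)
  nb .##: next=#  (t=0,i=2, bit3=1)
  nb .#.: next=#  (t=0,i=6, bit2=1)
  nb ..#: next=.  (t=0,i=13, bit1=0)
  nb ...: next=#  (t=0,i=11, bit0=1)
  bits 10101101 = 173

173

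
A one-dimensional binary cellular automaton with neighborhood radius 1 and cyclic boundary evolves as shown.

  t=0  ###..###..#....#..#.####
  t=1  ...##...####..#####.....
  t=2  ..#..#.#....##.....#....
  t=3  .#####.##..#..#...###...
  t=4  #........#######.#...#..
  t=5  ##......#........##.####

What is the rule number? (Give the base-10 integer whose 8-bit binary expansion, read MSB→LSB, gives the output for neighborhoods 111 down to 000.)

  nb ###: next=.  (t=0,i=0, bit7=0)
  nb ##.: next=.  (t=0,i=2, bit6=0)
  nb #.#: next=.  (t=0,i=19, bit5=0)
  nb #..: next=#  (t=0,i=3, bit4=1)
  nb .##: next=.  (t=0,i=5, bit3=0)
  nb .#.: next=#  (t=0,i=10, bit2=1)
  nb ..#: next=#  (t=0,i=4, bit1=1)
  nb ...: next=.  (t=0,i=12, bit0=0)
  bits 00010110 = 22

22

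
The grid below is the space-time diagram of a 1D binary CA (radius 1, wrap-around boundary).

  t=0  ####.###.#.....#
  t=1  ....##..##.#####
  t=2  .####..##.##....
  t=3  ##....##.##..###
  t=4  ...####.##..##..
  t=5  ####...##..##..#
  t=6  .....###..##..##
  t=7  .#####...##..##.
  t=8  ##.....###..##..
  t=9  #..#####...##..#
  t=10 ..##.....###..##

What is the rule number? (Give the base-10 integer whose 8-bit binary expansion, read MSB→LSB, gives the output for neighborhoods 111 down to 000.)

  ### -> .   bit 7 = 0  t=0,i=0
  ##. -> .   bit 6 = 0  t=0,i=3
  #.# -> #   bit 5 = 1  t=0,i=4
  #.. -> .   bit 4 = 0  t=0,i=10
  .## -> #   bit 3 = 1  t=0,i=5
  .#. -> #   bit 2 = 1  t=0,i=9
  ..# -> #   bit 1 = 1  t=0,i=14
  ... -> #   bit 0 = 1  t=0,i=11
  bits 00101111 = 47

47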